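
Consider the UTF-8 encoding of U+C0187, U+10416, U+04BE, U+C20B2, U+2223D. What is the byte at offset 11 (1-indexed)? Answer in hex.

1-indexed offset 11 is 0-indexed offset 10.
U+C0187 → 4-byte form F3 80 86 87 at offsets 0–3.
U+10416 → 4-byte form F0 90 90 96 at offsets 4–7.
U+04BE → 2-byte form D2 BE at offsets 8–9.
U+C20B2 → 4-byte form F3 82 82 B2 at offsets 10–13.
Offset 10 falls in char 4's range; it's byte 1 of F3 82 82 B2 = 0xF3.

0xF3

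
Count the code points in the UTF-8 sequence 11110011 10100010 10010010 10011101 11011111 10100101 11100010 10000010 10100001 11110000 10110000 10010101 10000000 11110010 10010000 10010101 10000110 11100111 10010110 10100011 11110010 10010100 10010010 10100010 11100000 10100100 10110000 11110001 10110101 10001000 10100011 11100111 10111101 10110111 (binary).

10

Byte at offset 0: 0xF3 = 11110011 → 4-byte char (#1). Advance 4.
Byte at offset 4: 0xDF = 11011111 → 2-byte char (#2). Advance 2.
Byte at offset 6: 0xE2 = 11100010 → 3-byte char (#3). Advance 3.
Byte at offset 9: 0xF0 = 11110000 → 4-byte char (#4). Advance 4.
Byte at offset 13: 0xF2 = 11110010 → 4-byte char (#5). Advance 4.
Byte at offset 17: 0xE7 = 11100111 → 3-byte char (#6). Advance 3.
Byte at offset 20: 0xF2 = 11110010 → 4-byte char (#7). Advance 4.
Byte at offset 24: 0xE0 = 11100000 → 3-byte char (#8). Advance 3.
Byte at offset 27: 0xF1 = 11110001 → 4-byte char (#9). Advance 4.
Byte at offset 31: 0xE7 = 11100111 → 3-byte char (#10). Advance 3.
Reached end at offset 34 after 10 code points.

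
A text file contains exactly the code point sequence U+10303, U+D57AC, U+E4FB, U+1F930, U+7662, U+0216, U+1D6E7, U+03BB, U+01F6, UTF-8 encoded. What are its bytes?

U+10303: 4-byte form → F0 90 8C 83.
U+D57AC: 4-byte form → F3 95 9E AC.
U+E4FB: 3-byte form → EE 93 BB.
U+1F930: 4-byte form → F0 9F A4 B0.
U+7662: 3-byte form → E7 99 A2.
U+0216: 2-byte form → C8 96.
U+1D6E7: 4-byte form → F0 9D 9B A7.
U+03BB: 2-byte form → CE BB.
U+01F6: 2-byte form → C7 B6.
Concatenated (28 bytes): F0 90 8C 83 F3 95 9E AC EE 93 BB F0 9F A4 B0 E7 99 A2 C8 96 F0 9D 9B A7 CE BB C7 B6.

F0 90 8C 83 F3 95 9E AC EE 93 BB F0 9F A4 B0 E7 99 A2 C8 96 F0 9D 9B A7 CE BB C7 B6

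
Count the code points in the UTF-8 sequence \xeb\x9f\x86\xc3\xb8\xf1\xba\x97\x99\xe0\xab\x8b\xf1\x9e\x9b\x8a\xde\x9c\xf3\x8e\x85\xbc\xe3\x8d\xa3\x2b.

9

Byte at offset 0: 0xEB = 11101011 → 3-byte char (#1). Advance 3.
Byte at offset 3: 0xC3 = 11000011 → 2-byte char (#2). Advance 2.
Byte at offset 5: 0xF1 = 11110001 → 4-byte char (#3). Advance 4.
Byte at offset 9: 0xE0 = 11100000 → 3-byte char (#4). Advance 3.
Byte at offset 12: 0xF1 = 11110001 → 4-byte char (#5). Advance 4.
Byte at offset 16: 0xDE = 11011110 → 2-byte char (#6). Advance 2.
Byte at offset 18: 0xF3 = 11110011 → 4-byte char (#7). Advance 4.
Byte at offset 22: 0xE3 = 11100011 → 3-byte char (#8). Advance 3.
Byte at offset 25: 0x2B = 00101011 → 1-byte char (#9). Advance 1.
Reached end at offset 26 after 9 code points.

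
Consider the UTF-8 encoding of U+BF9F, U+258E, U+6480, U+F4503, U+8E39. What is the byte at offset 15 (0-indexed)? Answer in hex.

U+BF9F → 3-byte form EB BE 9F at offsets 0–2.
U+258E → 3-byte form E2 96 8E at offsets 3–5.
U+6480 → 3-byte form E6 92 80 at offsets 6–8.
U+F4503 → 4-byte form F3 B4 94 83 at offsets 9–12.
U+8E39 → 3-byte form E8 B8 B9 at offsets 13–15.
Offset 15 falls in char 5's range; it's byte 3 of E8 B8 B9 = 0xB9.

0xB9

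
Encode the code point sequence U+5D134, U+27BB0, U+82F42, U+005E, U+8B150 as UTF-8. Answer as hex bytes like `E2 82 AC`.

F1 9D 84 B4 F0 A7 AE B0 F2 82 BD 82 5E F2 8B 85 90

U+5D134: 4-byte form → F1 9D 84 B4.
U+27BB0: 4-byte form → F0 A7 AE B0.
U+82F42: 4-byte form → F2 82 BD 82.
U+005E: 1-byte form → 5E.
U+8B150: 4-byte form → F2 8B 85 90.
Concatenated (17 bytes): F1 9D 84 B4 F0 A7 AE B0 F2 82 BD 82 5E F2 8B 85 90.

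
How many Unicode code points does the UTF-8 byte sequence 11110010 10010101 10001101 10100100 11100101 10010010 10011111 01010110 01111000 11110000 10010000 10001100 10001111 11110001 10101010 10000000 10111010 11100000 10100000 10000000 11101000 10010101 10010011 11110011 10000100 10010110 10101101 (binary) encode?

Byte at offset 0: 0xF2 = 11110010 → 4-byte char (#1). Advance 4.
Byte at offset 4: 0xE5 = 11100101 → 3-byte char (#2). Advance 3.
Byte at offset 7: 0x56 = 01010110 → 1-byte char (#3). Advance 1.
Byte at offset 8: 0x78 = 01111000 → 1-byte char (#4). Advance 1.
Byte at offset 9: 0xF0 = 11110000 → 4-byte char (#5). Advance 4.
Byte at offset 13: 0xF1 = 11110001 → 4-byte char (#6). Advance 4.
Byte at offset 17: 0xE0 = 11100000 → 3-byte char (#7). Advance 3.
Byte at offset 20: 0xE8 = 11101000 → 3-byte char (#8). Advance 3.
Byte at offset 23: 0xF3 = 11110011 → 4-byte char (#9). Advance 4.
Reached end at offset 27 after 9 code points.

9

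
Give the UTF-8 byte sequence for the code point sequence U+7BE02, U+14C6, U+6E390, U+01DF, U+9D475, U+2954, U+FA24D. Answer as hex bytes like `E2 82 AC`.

U+7BE02: 4-byte form → F1 BB B8 82.
U+14C6: 3-byte form → E1 93 86.
U+6E390: 4-byte form → F1 AE 8E 90.
U+01DF: 2-byte form → C7 9F.
U+9D475: 4-byte form → F2 9D 91 B5.
U+2954: 3-byte form → E2 A5 94.
U+FA24D: 4-byte form → F3 BA 89 8D.
Concatenated (24 bytes): F1 BB B8 82 E1 93 86 F1 AE 8E 90 C7 9F F2 9D 91 B5 E2 A5 94 F3 BA 89 8D.

F1 BB B8 82 E1 93 86 F1 AE 8E 90 C7 9F F2 9D 91 B5 E2 A5 94 F3 BA 89 8D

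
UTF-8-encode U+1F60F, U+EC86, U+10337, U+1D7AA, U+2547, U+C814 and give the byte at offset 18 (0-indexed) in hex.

U+1F60F → 4-byte form F0 9F 98 8F at offsets 0–3.
U+EC86 → 3-byte form EE B2 86 at offsets 4–6.
U+10337 → 4-byte form F0 90 8C B7 at offsets 7–10.
U+1D7AA → 4-byte form F0 9D 9E AA at offsets 11–14.
U+2547 → 3-byte form E2 95 87 at offsets 15–17.
U+C814 → 3-byte form EC A0 94 at offsets 18–20.
Offset 18 falls in char 6's range; it's byte 1 of EC A0 94 = 0xEC.

0xEC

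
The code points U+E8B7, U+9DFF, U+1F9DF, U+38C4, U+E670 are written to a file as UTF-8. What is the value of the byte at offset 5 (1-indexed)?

1-indexed offset 5 is 0-indexed offset 4.
U+E8B7 → 3-byte form EE A2 B7 at offsets 0–2.
U+9DFF → 3-byte form E9 B7 BF at offsets 3–5.
Offset 4 falls in char 2's range; it's byte 2 of E9 B7 BF = 0xB7.

0xB7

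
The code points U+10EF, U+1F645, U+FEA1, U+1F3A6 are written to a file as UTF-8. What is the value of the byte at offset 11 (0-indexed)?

U+10EF → 3-byte form E1 83 AF at offsets 0–2.
U+1F645 → 4-byte form F0 9F 99 85 at offsets 3–6.
U+FEA1 → 3-byte form EF BA A1 at offsets 7–9.
U+1F3A6 → 4-byte form F0 9F 8E A6 at offsets 10–13.
Offset 11 falls in char 4's range; it's byte 2 of F0 9F 8E A6 = 0x9F.

0x9F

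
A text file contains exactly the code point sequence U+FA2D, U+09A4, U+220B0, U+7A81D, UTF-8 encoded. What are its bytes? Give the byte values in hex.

U+FA2D: 3-byte form → EF A8 AD.
U+09A4: 3-byte form → E0 A6 A4.
U+220B0: 4-byte form → F0 A2 82 B0.
U+7A81D: 4-byte form → F1 BA A0 9D.
Concatenated (14 bytes): EF A8 AD E0 A6 A4 F0 A2 82 B0 F1 BA A0 9D.

EF A8 AD E0 A6 A4 F0 A2 82 B0 F1 BA A0 9D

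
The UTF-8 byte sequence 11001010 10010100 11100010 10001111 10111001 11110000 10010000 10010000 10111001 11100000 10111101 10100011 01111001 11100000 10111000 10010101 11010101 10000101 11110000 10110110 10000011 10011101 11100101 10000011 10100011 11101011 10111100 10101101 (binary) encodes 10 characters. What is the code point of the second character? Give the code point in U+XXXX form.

Offset 0: leading byte 0xCA = 11001010 → 2-byte char #1 = CA 94.
Offset 2: leading byte 0xE2 = 11100010 → 3-byte char #2 = E2 8F B9.
Leading byte 0xE2 = 11100010 matches 1110xxxx → 3-byte sequence.
Byte 1: 0xE2 = 11100010, payload 0010 (4 bits).
Byte 2: 0x8F = 10001111 (10xxxxxx ✓), payload 001111.
Byte 3: 0xB9 = 10111001 (10xxxxxx ✓), payload 111001.
Concatenate: 0010001111111001 = 0x23F9 (16 bits → U+23F9).

U+23F9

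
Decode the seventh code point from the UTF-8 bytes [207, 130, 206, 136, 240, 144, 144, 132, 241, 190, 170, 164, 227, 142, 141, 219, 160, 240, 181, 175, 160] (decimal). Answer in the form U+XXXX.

Offset 0: leading byte 0xCF = 11001111 → 2-byte char #1 = CF 82.
Offset 2: leading byte 0xCE = 11001110 → 2-byte char #2 = CE 88.
Offset 4: leading byte 0xF0 = 11110000 → 4-byte char #3 = F0 90 90 84.
Offset 8: leading byte 0xF1 = 11110001 → 4-byte char #4 = F1 BE AA A4.
Offset 12: leading byte 0xE3 = 11100011 → 3-byte char #5 = E3 8E 8D.
Offset 15: leading byte 0xDB = 11011011 → 2-byte char #6 = DB A0.
Offset 17: leading byte 0xF0 = 11110000 → 4-byte char #7 = F0 B5 AF A0.
Leading byte 0xF0 = 11110000 matches 11110xxx → 4-byte sequence.
Byte 1: 0xF0 = 11110000, payload 000 (3 bits).
Byte 2: 0xB5 = 10110101 (10xxxxxx ✓), payload 110101.
Byte 3: 0xAF = 10101111 (10xxxxxx ✓), payload 101111.
Byte 4: 0xA0 = 10100000 (10xxxxxx ✓), payload 100000.
Concatenate: 000110101101111100000 = 0x35BE0 (21 bits → U+35BE0).

U+35BE0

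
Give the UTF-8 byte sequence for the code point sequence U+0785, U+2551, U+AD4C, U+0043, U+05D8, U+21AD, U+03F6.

U+0785: 2-byte form → DE 85.
U+2551: 3-byte form → E2 95 91.
U+AD4C: 3-byte form → EA B5 8C.
U+0043: 1-byte form → 43.
U+05D8: 2-byte form → D7 98.
U+21AD: 3-byte form → E2 86 AD.
U+03F6: 2-byte form → CF B6.
Concatenated (16 bytes): DE 85 E2 95 91 EA B5 8C 43 D7 98 E2 86 AD CF B6.

DE 85 E2 95 91 EA B5 8C 43 D7 98 E2 86 AD CF B6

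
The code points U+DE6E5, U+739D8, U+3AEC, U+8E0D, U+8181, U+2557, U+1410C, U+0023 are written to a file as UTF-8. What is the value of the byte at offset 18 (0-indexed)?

0x95

U+DE6E5 → 4-byte form F3 9E 9B A5 at offsets 0–3.
U+739D8 → 4-byte form F1 B3 A7 98 at offsets 4–7.
U+3AEC → 3-byte form E3 AB AC at offsets 8–10.
U+8E0D → 3-byte form E8 B8 8D at offsets 11–13.
U+8181 → 3-byte form E8 86 81 at offsets 14–16.
U+2557 → 3-byte form E2 95 97 at offsets 17–19.
Offset 18 falls in char 6's range; it's byte 2 of E2 95 97 = 0x95.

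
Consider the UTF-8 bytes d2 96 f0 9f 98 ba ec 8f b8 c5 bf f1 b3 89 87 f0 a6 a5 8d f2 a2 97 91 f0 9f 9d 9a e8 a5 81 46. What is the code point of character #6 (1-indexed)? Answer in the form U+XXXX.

Offset 0: leading byte 0xD2 = 11010010 → 2-byte char #1 = D2 96.
Offset 2: leading byte 0xF0 = 11110000 → 4-byte char #2 = F0 9F 98 BA.
Offset 6: leading byte 0xEC = 11101100 → 3-byte char #3 = EC 8F B8.
Offset 9: leading byte 0xC5 = 11000101 → 2-byte char #4 = C5 BF.
Offset 11: leading byte 0xF1 = 11110001 → 4-byte char #5 = F1 B3 89 87.
Offset 15: leading byte 0xF0 = 11110000 → 4-byte char #6 = F0 A6 A5 8D.
Leading byte 0xF0 = 11110000 matches 11110xxx → 4-byte sequence.
Byte 1: 0xF0 = 11110000, payload 000 (3 bits).
Byte 2: 0xA6 = 10100110 (10xxxxxx ✓), payload 100110.
Byte 3: 0xA5 = 10100101 (10xxxxxx ✓), payload 100101.
Byte 4: 0x8D = 10001101 (10xxxxxx ✓), payload 001101.
Concatenate: 000100110100101001101 = 0x2694D (21 bits → U+2694D).

U+2694D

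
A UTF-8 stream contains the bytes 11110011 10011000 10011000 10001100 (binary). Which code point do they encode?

Leading byte 0xF3 = 11110011 matches 11110xxx → 4-byte sequence.
Byte 1: 0xF3 = 11110011, payload 011 (3 bits).
Byte 2: 0x98 = 10011000 (10xxxxxx ✓), payload 011000.
Byte 3: 0x98 = 10011000 (10xxxxxx ✓), payload 011000.
Byte 4: 0x8C = 10001100 (10xxxxxx ✓), payload 001100.
Concatenate: 011011000011000001100 = 0xD860C (21 bits → U+D860C).

U+D860C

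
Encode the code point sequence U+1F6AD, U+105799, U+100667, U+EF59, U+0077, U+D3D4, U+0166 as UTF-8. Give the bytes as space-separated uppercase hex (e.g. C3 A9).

F0 9F 9A AD F4 85 9E 99 F4 80 99 A7 EE BD 99 77 ED 8F 94 C5 A6

U+1F6AD: 4-byte form → F0 9F 9A AD.
U+105799: 4-byte form → F4 85 9E 99.
U+100667: 4-byte form → F4 80 99 A7.
U+EF59: 3-byte form → EE BD 99.
U+0077: 1-byte form → 77.
U+D3D4: 3-byte form → ED 8F 94.
U+0166: 2-byte form → C5 A6.
Concatenated (21 bytes): F0 9F 9A AD F4 85 9E 99 F4 80 99 A7 EE BD 99 77 ED 8F 94 C5 A6.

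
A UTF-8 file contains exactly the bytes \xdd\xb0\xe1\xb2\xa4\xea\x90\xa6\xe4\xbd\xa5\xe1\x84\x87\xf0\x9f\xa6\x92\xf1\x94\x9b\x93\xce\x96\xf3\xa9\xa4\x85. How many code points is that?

Byte at offset 0: 0xDD = 11011101 → 2-byte char (#1). Advance 2.
Byte at offset 2: 0xE1 = 11100001 → 3-byte char (#2). Advance 3.
Byte at offset 5: 0xEA = 11101010 → 3-byte char (#3). Advance 3.
Byte at offset 8: 0xE4 = 11100100 → 3-byte char (#4). Advance 3.
Byte at offset 11: 0xE1 = 11100001 → 3-byte char (#5). Advance 3.
Byte at offset 14: 0xF0 = 11110000 → 4-byte char (#6). Advance 4.
Byte at offset 18: 0xF1 = 11110001 → 4-byte char (#7). Advance 4.
Byte at offset 22: 0xCE = 11001110 → 2-byte char (#8). Advance 2.
Byte at offset 24: 0xF3 = 11110011 → 4-byte char (#9). Advance 4.
Reached end at offset 28 after 9 code points.

9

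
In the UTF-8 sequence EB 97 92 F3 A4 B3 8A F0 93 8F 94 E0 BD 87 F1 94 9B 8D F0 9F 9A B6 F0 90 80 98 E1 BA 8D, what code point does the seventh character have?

Offset 0: leading byte 0xEB = 11101011 → 3-byte char #1 = EB 97 92.
Offset 3: leading byte 0xF3 = 11110011 → 4-byte char #2 = F3 A4 B3 8A.
Offset 7: leading byte 0xF0 = 11110000 → 4-byte char #3 = F0 93 8F 94.
Offset 11: leading byte 0xE0 = 11100000 → 3-byte char #4 = E0 BD 87.
Offset 14: leading byte 0xF1 = 11110001 → 4-byte char #5 = F1 94 9B 8D.
Offset 18: leading byte 0xF0 = 11110000 → 4-byte char #6 = F0 9F 9A B6.
Offset 22: leading byte 0xF0 = 11110000 → 4-byte char #7 = F0 90 80 98.
Leading byte 0xF0 = 11110000 matches 11110xxx → 4-byte sequence.
Byte 1: 0xF0 = 11110000, payload 000 (3 bits).
Byte 2: 0x90 = 10010000 (10xxxxxx ✓), payload 010000.
Byte 3: 0x80 = 10000000 (10xxxxxx ✓), payload 000000.
Byte 4: 0x98 = 10011000 (10xxxxxx ✓), payload 011000.
Concatenate: 000010000000000011000 = 0x10018 (21 bits → U+10018).

U+10018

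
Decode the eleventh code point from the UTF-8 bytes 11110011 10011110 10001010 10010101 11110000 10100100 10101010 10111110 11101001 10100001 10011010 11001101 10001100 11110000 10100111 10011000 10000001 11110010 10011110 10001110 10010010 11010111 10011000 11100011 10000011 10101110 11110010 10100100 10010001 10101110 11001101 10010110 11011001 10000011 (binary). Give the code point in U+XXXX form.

Offset 0: leading byte 0xF3 = 11110011 → 4-byte char #1 = F3 9E 8A 95.
Offset 4: leading byte 0xF0 = 11110000 → 4-byte char #2 = F0 A4 AA BE.
Offset 8: leading byte 0xE9 = 11101001 → 3-byte char #3 = E9 A1 9A.
Offset 11: leading byte 0xCD = 11001101 → 2-byte char #4 = CD 8C.
Offset 13: leading byte 0xF0 = 11110000 → 4-byte char #5 = F0 A7 98 81.
Offset 17: leading byte 0xF2 = 11110010 → 4-byte char #6 = F2 9E 8E 92.
Offset 21: leading byte 0xD7 = 11010111 → 2-byte char #7 = D7 98.
Offset 23: leading byte 0xE3 = 11100011 → 3-byte char #8 = E3 83 AE.
Offset 26: leading byte 0xF2 = 11110010 → 4-byte char #9 = F2 A4 91 AE.
Offset 30: leading byte 0xCD = 11001101 → 2-byte char #10 = CD 96.
Offset 32: leading byte 0xD9 = 11011001 → 2-byte char #11 = D9 83.
Leading byte 0xD9 = 11011001 matches 110xxxxx → 2-byte sequence.
Byte 1: 0xD9 = 11011001, payload 11001 (5 bits).
Byte 2: 0x83 = 10000011 (10xxxxxx ✓), payload 000011.
Concatenate: 11001000011 = 0x643 (11 bits → U+0643).

U+0643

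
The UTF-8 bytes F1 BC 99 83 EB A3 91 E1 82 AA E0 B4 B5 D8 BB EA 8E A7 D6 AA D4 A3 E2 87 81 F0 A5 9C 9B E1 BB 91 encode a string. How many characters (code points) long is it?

Byte at offset 0: 0xF1 = 11110001 → 4-byte char (#1). Advance 4.
Byte at offset 4: 0xEB = 11101011 → 3-byte char (#2). Advance 3.
Byte at offset 7: 0xE1 = 11100001 → 3-byte char (#3). Advance 3.
Byte at offset 10: 0xE0 = 11100000 → 3-byte char (#4). Advance 3.
Byte at offset 13: 0xD8 = 11011000 → 2-byte char (#5). Advance 2.
Byte at offset 15: 0xEA = 11101010 → 3-byte char (#6). Advance 3.
Byte at offset 18: 0xD6 = 11010110 → 2-byte char (#7). Advance 2.
Byte at offset 20: 0xD4 = 11010100 → 2-byte char (#8). Advance 2.
Byte at offset 22: 0xE2 = 11100010 → 3-byte char (#9). Advance 3.
Byte at offset 25: 0xF0 = 11110000 → 4-byte char (#10). Advance 4.
Byte at offset 29: 0xE1 = 11100001 → 3-byte char (#11). Advance 3.
Reached end at offset 32 after 11 code points.

11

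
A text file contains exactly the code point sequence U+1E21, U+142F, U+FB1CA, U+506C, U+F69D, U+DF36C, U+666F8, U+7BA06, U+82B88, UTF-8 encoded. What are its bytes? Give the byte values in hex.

E1 B8 A1 E1 90 AF F3 BB 87 8A E5 81 AC EF 9A 9D F3 9F 8D AC F1 A6 9B B8 F1 BB A8 86 F2 82 AE 88

U+1E21: 3-byte form → E1 B8 A1.
U+142F: 3-byte form → E1 90 AF.
U+FB1CA: 4-byte form → F3 BB 87 8A.
U+506C: 3-byte form → E5 81 AC.
U+F69D: 3-byte form → EF 9A 9D.
U+DF36C: 4-byte form → F3 9F 8D AC.
U+666F8: 4-byte form → F1 A6 9B B8.
U+7BA06: 4-byte form → F1 BB A8 86.
U+82B88: 4-byte form → F2 82 AE 88.
Concatenated (32 bytes): E1 B8 A1 E1 90 AF F3 BB 87 8A E5 81 AC EF 9A 9D F3 9F 8D AC F1 A6 9B B8 F1 BB A8 86 F2 82 AE 88.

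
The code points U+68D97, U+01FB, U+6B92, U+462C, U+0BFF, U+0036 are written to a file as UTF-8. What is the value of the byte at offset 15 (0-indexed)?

0x36

U+68D97 → 4-byte form F1 A8 B6 97 at offsets 0–3.
U+01FB → 2-byte form C7 BB at offsets 4–5.
U+6B92 → 3-byte form E6 AE 92 at offsets 6–8.
U+462C → 3-byte form E4 98 AC at offsets 9–11.
U+0BFF → 3-byte form E0 AF BF at offsets 12–14.
U+0036 → 1-byte form 36 at offsets 15–15.
Offset 15 falls in char 6's range; it's byte 1 of 36 = 0x36.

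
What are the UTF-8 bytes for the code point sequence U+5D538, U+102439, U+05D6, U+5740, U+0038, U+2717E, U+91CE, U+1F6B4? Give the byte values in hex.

F1 9D 94 B8 F4 82 90 B9 D7 96 E5 9D 80 38 F0 A7 85 BE E9 87 8E F0 9F 9A B4

U+5D538: 4-byte form → F1 9D 94 B8.
U+102439: 4-byte form → F4 82 90 B9.
U+05D6: 2-byte form → D7 96.
U+5740: 3-byte form → E5 9D 80.
U+0038: 1-byte form → 38.
U+2717E: 4-byte form → F0 A7 85 BE.
U+91CE: 3-byte form → E9 87 8E.
U+1F6B4: 4-byte form → F0 9F 9A B4.
Concatenated (25 bytes): F1 9D 94 B8 F4 82 90 B9 D7 96 E5 9D 80 38 F0 A7 85 BE E9 87 8E F0 9F 9A B4.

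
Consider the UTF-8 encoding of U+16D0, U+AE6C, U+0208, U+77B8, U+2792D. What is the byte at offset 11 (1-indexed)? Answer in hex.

0xB8

1-indexed offset 11 is 0-indexed offset 10.
U+16D0 → 3-byte form E1 9B 90 at offsets 0–2.
U+AE6C → 3-byte form EA B9 AC at offsets 3–5.
U+0208 → 2-byte form C8 88 at offsets 6–7.
U+77B8 → 3-byte form E7 9E B8 at offsets 8–10.
Offset 10 falls in char 4's range; it's byte 3 of E7 9E B8 = 0xB8.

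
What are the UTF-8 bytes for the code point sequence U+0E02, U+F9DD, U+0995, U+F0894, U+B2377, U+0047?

U+0E02: 3-byte form → E0 B8 82.
U+F9DD: 3-byte form → EF A7 9D.
U+0995: 3-byte form → E0 A6 95.
U+F0894: 4-byte form → F3 B0 A2 94.
U+B2377: 4-byte form → F2 B2 8D B7.
U+0047: 1-byte form → 47.
Concatenated (18 bytes): E0 B8 82 EF A7 9D E0 A6 95 F3 B0 A2 94 F2 B2 8D B7 47.

E0 B8 82 EF A7 9D E0 A6 95 F3 B0 A2 94 F2 B2 8D B7 47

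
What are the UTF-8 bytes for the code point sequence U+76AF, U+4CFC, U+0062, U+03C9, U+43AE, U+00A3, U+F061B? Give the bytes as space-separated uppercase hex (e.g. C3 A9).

E7 9A AF E4 B3 BC 62 CF 89 E4 8E AE C2 A3 F3 B0 98 9B

U+76AF: 3-byte form → E7 9A AF.
U+4CFC: 3-byte form → E4 B3 BC.
U+0062: 1-byte form → 62.
U+03C9: 2-byte form → CF 89.
U+43AE: 3-byte form → E4 8E AE.
U+00A3: 2-byte form → C2 A3.
U+F061B: 4-byte form → F3 B0 98 9B.
Concatenated (18 bytes): E7 9A AF E4 B3 BC 62 CF 89 E4 8E AE C2 A3 F3 B0 98 9B.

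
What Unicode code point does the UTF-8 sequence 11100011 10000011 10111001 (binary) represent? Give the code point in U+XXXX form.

U+30F9

Leading byte 0xE3 = 11100011 matches 1110xxxx → 3-byte sequence.
Byte 1: 0xE3 = 11100011, payload 0011 (4 bits).
Byte 2: 0x83 = 10000011 (10xxxxxx ✓), payload 000011.
Byte 3: 0xB9 = 10111001 (10xxxxxx ✓), payload 111001.
Concatenate: 0011000011111001 = 0x30F9 (16 bits → U+30F9).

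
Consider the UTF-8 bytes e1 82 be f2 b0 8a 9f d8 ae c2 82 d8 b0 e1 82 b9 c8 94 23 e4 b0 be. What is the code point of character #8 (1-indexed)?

U+0023

Offset 0: leading byte 0xE1 = 11100001 → 3-byte char #1 = E1 82 BE.
Offset 3: leading byte 0xF2 = 11110010 → 4-byte char #2 = F2 B0 8A 9F.
Offset 7: leading byte 0xD8 = 11011000 → 2-byte char #3 = D8 AE.
Offset 9: leading byte 0xC2 = 11000010 → 2-byte char #4 = C2 82.
Offset 11: leading byte 0xD8 = 11011000 → 2-byte char #5 = D8 B0.
Offset 13: leading byte 0xE1 = 11100001 → 3-byte char #6 = E1 82 B9.
Offset 16: leading byte 0xC8 = 11001000 → 2-byte char #7 = C8 94.
Offset 18: leading byte 0x23 = 00100011 → 1-byte char #8 = 23.
Leading byte 0x23 = 00100011 matches 0xxxxxxx → 1-byte sequence.
Byte 1: 0x23 = 00100011, payload 0100011 (7 bits).
Concatenate: 0100011 = 0x23 (7 bits → U+0023).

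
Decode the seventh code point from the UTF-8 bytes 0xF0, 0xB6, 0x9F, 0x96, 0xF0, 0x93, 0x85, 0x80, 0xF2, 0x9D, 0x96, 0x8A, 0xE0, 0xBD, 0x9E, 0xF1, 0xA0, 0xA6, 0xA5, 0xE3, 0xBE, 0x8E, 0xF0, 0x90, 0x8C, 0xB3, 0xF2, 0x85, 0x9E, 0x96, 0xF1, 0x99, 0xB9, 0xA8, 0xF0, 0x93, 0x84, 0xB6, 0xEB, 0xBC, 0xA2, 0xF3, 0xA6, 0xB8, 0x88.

Offset 0: leading byte 0xF0 = 11110000 → 4-byte char #1 = F0 B6 9F 96.
Offset 4: leading byte 0xF0 = 11110000 → 4-byte char #2 = F0 93 85 80.
Offset 8: leading byte 0xF2 = 11110010 → 4-byte char #3 = F2 9D 96 8A.
Offset 12: leading byte 0xE0 = 11100000 → 3-byte char #4 = E0 BD 9E.
Offset 15: leading byte 0xF1 = 11110001 → 4-byte char #5 = F1 A0 A6 A5.
Offset 19: leading byte 0xE3 = 11100011 → 3-byte char #6 = E3 BE 8E.
Offset 22: leading byte 0xF0 = 11110000 → 4-byte char #7 = F0 90 8C B3.
Leading byte 0xF0 = 11110000 matches 11110xxx → 4-byte sequence.
Byte 1: 0xF0 = 11110000, payload 000 (3 bits).
Byte 2: 0x90 = 10010000 (10xxxxxx ✓), payload 010000.
Byte 3: 0x8C = 10001100 (10xxxxxx ✓), payload 001100.
Byte 4: 0xB3 = 10110011 (10xxxxxx ✓), payload 110011.
Concatenate: 000010000001100110011 = 0x10333 (21 bits → U+10333).

U+10333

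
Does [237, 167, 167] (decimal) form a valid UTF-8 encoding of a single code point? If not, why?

invalid (encodes a surrogate (U+D800–U+DFFF))

Structurally a 3-byte sequence; payload = 0xD9E7.
But 0xD9E7 is in U+D800–U+DFFF, the surrogate range. Surrogates are not Unicode scalar values and are forbidden in UTF-8.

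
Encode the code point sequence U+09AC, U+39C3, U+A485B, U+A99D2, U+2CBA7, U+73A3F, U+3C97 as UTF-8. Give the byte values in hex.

E0 A6 AC E3 A7 83 F2 A4 A1 9B F2 A9 A7 92 F0 AC AE A7 F1 B3 A8 BF E3 B2 97

U+09AC: 3-byte form → E0 A6 AC.
U+39C3: 3-byte form → E3 A7 83.
U+A485B: 4-byte form → F2 A4 A1 9B.
U+A99D2: 4-byte form → F2 A9 A7 92.
U+2CBA7: 4-byte form → F0 AC AE A7.
U+73A3F: 4-byte form → F1 B3 A8 BF.
U+3C97: 3-byte form → E3 B2 97.
Concatenated (25 bytes): E0 A6 AC E3 A7 83 F2 A4 A1 9B F2 A9 A7 92 F0 AC AE A7 F1 B3 A8 BF E3 B2 97.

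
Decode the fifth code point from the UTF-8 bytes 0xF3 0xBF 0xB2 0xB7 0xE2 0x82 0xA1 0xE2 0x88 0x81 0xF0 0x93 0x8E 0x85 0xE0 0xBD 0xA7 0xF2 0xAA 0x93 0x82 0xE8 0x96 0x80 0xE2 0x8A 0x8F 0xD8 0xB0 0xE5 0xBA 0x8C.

Offset 0: leading byte 0xF3 = 11110011 → 4-byte char #1 = F3 BF B2 B7.
Offset 4: leading byte 0xE2 = 11100010 → 3-byte char #2 = E2 82 A1.
Offset 7: leading byte 0xE2 = 11100010 → 3-byte char #3 = E2 88 81.
Offset 10: leading byte 0xF0 = 11110000 → 4-byte char #4 = F0 93 8E 85.
Offset 14: leading byte 0xE0 = 11100000 → 3-byte char #5 = E0 BD A7.
Leading byte 0xE0 = 11100000 matches 1110xxxx → 3-byte sequence.
Byte 1: 0xE0 = 11100000, payload 0000 (4 bits).
Byte 2: 0xBD = 10111101 (10xxxxxx ✓), payload 111101.
Byte 3: 0xA7 = 10100111 (10xxxxxx ✓), payload 100111.
Concatenate: 0000111101100111 = 0xF67 (16 bits → U+0F67).

U+0F67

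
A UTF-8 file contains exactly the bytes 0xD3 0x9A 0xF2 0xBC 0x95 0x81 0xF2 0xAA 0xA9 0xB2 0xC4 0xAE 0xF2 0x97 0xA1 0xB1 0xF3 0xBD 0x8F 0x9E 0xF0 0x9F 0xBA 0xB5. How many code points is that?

7

Byte at offset 0: 0xD3 = 11010011 → 2-byte char (#1). Advance 2.
Byte at offset 2: 0xF2 = 11110010 → 4-byte char (#2). Advance 4.
Byte at offset 6: 0xF2 = 11110010 → 4-byte char (#3). Advance 4.
Byte at offset 10: 0xC4 = 11000100 → 2-byte char (#4). Advance 2.
Byte at offset 12: 0xF2 = 11110010 → 4-byte char (#5). Advance 4.
Byte at offset 16: 0xF3 = 11110011 → 4-byte char (#6). Advance 4.
Byte at offset 20: 0xF0 = 11110000 → 4-byte char (#7). Advance 4.
Reached end at offset 24 after 7 code points.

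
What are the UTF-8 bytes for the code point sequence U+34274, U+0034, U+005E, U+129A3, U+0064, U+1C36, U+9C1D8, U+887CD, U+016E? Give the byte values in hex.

F0 B4 89 B4 34 5E F0 92 A6 A3 64 E1 B0 B6 F2 9C 87 98 F2 88 9F 8D C5 AE

U+34274: 4-byte form → F0 B4 89 B4.
U+0034: 1-byte form → 34.
U+005E: 1-byte form → 5E.
U+129A3: 4-byte form → F0 92 A6 A3.
U+0064: 1-byte form → 64.
U+1C36: 3-byte form → E1 B0 B6.
U+9C1D8: 4-byte form → F2 9C 87 98.
U+887CD: 4-byte form → F2 88 9F 8D.
U+016E: 2-byte form → C5 AE.
Concatenated (24 bytes): F0 B4 89 B4 34 5E F0 92 A6 A3 64 E1 B0 B6 F2 9C 87 98 F2 88 9F 8D C5 AE.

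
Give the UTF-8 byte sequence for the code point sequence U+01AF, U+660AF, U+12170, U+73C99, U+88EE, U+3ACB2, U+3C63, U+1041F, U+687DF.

U+01AF: 2-byte form → C6 AF.
U+660AF: 4-byte form → F1 A6 82 AF.
U+12170: 4-byte form → F0 92 85 B0.
U+73C99: 4-byte form → F1 B3 B2 99.
U+88EE: 3-byte form → E8 A3 AE.
U+3ACB2: 4-byte form → F0 BA B2 B2.
U+3C63: 3-byte form → E3 B1 A3.
U+1041F: 4-byte form → F0 90 90 9F.
U+687DF: 4-byte form → F1 A8 9F 9F.
Concatenated (32 bytes): C6 AF F1 A6 82 AF F0 92 85 B0 F1 B3 B2 99 E8 A3 AE F0 BA B2 B2 E3 B1 A3 F0 90 90 9F F1 A8 9F 9F.

C6 AF F1 A6 82 AF F0 92 85 B0 F1 B3 B2 99 E8 A3 AE F0 BA B2 B2 E3 B1 A3 F0 90 90 9F F1 A8 9F 9F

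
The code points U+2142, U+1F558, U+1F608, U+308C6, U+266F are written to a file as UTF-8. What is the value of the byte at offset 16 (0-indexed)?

U+2142 → 3-byte form E2 85 82 at offsets 0–2.
U+1F558 → 4-byte form F0 9F 95 98 at offsets 3–6.
U+1F608 → 4-byte form F0 9F 98 88 at offsets 7–10.
U+308C6 → 4-byte form F0 B0 A3 86 at offsets 11–14.
U+266F → 3-byte form E2 99 AF at offsets 15–17.
Offset 16 falls in char 5's range; it's byte 2 of E2 99 AF = 0x99.

0x99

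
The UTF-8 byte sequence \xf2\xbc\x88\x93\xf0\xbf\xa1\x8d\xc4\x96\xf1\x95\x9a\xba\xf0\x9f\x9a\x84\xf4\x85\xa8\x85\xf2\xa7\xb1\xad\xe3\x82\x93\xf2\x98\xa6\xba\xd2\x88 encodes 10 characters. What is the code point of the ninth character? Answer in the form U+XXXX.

Offset 0: leading byte 0xF2 = 11110010 → 4-byte char #1 = F2 BC 88 93.
Offset 4: leading byte 0xF0 = 11110000 → 4-byte char #2 = F0 BF A1 8D.
Offset 8: leading byte 0xC4 = 11000100 → 2-byte char #3 = C4 96.
Offset 10: leading byte 0xF1 = 11110001 → 4-byte char #4 = F1 95 9A BA.
Offset 14: leading byte 0xF0 = 11110000 → 4-byte char #5 = F0 9F 9A 84.
Offset 18: leading byte 0xF4 = 11110100 → 4-byte char #6 = F4 85 A8 85.
Offset 22: leading byte 0xF2 = 11110010 → 4-byte char #7 = F2 A7 B1 AD.
Offset 26: leading byte 0xE3 = 11100011 → 3-byte char #8 = E3 82 93.
Offset 29: leading byte 0xF2 = 11110010 → 4-byte char #9 = F2 98 A6 BA.
Leading byte 0xF2 = 11110010 matches 11110xxx → 4-byte sequence.
Byte 1: 0xF2 = 11110010, payload 010 (3 bits).
Byte 2: 0x98 = 10011000 (10xxxxxx ✓), payload 011000.
Byte 3: 0xA6 = 10100110 (10xxxxxx ✓), payload 100110.
Byte 4: 0xBA = 10111010 (10xxxxxx ✓), payload 111010.
Concatenate: 010011000100110111010 = 0x989BA (21 bits → U+989BA).

U+989BA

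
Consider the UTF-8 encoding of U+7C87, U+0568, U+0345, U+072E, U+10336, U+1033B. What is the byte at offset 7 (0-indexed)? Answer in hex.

U+7C87 → 3-byte form E7 B2 87 at offsets 0–2.
U+0568 → 2-byte form D5 A8 at offsets 3–4.
U+0345 → 2-byte form CD 85 at offsets 5–6.
U+072E → 2-byte form DC AE at offsets 7–8.
Offset 7 falls in char 4's range; it's byte 1 of DC AE = 0xDC.

0xDC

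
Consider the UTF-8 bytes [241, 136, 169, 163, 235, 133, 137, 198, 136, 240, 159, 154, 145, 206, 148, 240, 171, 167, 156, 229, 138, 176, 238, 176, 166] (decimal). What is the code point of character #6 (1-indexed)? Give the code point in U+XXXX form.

U+2B9DC

Offset 0: leading byte 0xF1 = 11110001 → 4-byte char #1 = F1 88 A9 A3.
Offset 4: leading byte 0xEB = 11101011 → 3-byte char #2 = EB 85 89.
Offset 7: leading byte 0xC6 = 11000110 → 2-byte char #3 = C6 88.
Offset 9: leading byte 0xF0 = 11110000 → 4-byte char #4 = F0 9F 9A 91.
Offset 13: leading byte 0xCE = 11001110 → 2-byte char #5 = CE 94.
Offset 15: leading byte 0xF0 = 11110000 → 4-byte char #6 = F0 AB A7 9C.
Leading byte 0xF0 = 11110000 matches 11110xxx → 4-byte sequence.
Byte 1: 0xF0 = 11110000, payload 000 (3 bits).
Byte 2: 0xAB = 10101011 (10xxxxxx ✓), payload 101011.
Byte 3: 0xA7 = 10100111 (10xxxxxx ✓), payload 100111.
Byte 4: 0x9C = 10011100 (10xxxxxx ✓), payload 011100.
Concatenate: 000101011100111011100 = 0x2B9DC (21 bits → U+2B9DC).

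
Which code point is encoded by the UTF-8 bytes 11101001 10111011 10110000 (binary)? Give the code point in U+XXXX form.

Leading byte 0xE9 = 11101001 matches 1110xxxx → 3-byte sequence.
Byte 1: 0xE9 = 11101001, payload 1001 (4 bits).
Byte 2: 0xBB = 10111011 (10xxxxxx ✓), payload 111011.
Byte 3: 0xB0 = 10110000 (10xxxxxx ✓), payload 110000.
Concatenate: 1001111011110000 = 0x9EF0 (16 bits → U+9EF0).

U+9EF0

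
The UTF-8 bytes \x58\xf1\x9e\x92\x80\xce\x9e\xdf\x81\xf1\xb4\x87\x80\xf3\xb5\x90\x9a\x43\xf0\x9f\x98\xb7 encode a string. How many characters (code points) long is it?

Byte at offset 0: 0x58 = 01011000 → 1-byte char (#1). Advance 1.
Byte at offset 1: 0xF1 = 11110001 → 4-byte char (#2). Advance 4.
Byte at offset 5: 0xCE = 11001110 → 2-byte char (#3). Advance 2.
Byte at offset 7: 0xDF = 11011111 → 2-byte char (#4). Advance 2.
Byte at offset 9: 0xF1 = 11110001 → 4-byte char (#5). Advance 4.
Byte at offset 13: 0xF3 = 11110011 → 4-byte char (#6). Advance 4.
Byte at offset 17: 0x43 = 01000011 → 1-byte char (#7). Advance 1.
Byte at offset 18: 0xF0 = 11110000 → 4-byte char (#8). Advance 4.
Reached end at offset 22 after 8 code points.

8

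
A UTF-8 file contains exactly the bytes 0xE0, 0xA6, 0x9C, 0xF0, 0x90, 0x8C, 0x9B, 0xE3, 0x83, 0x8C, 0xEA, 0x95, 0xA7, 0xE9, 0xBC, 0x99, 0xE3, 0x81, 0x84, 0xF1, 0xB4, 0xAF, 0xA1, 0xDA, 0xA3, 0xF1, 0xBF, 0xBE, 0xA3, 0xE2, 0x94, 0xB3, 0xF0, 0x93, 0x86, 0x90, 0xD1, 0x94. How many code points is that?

Byte at offset 0: 0xE0 = 11100000 → 3-byte char (#1). Advance 3.
Byte at offset 3: 0xF0 = 11110000 → 4-byte char (#2). Advance 4.
Byte at offset 7: 0xE3 = 11100011 → 3-byte char (#3). Advance 3.
Byte at offset 10: 0xEA = 11101010 → 3-byte char (#4). Advance 3.
Byte at offset 13: 0xE9 = 11101001 → 3-byte char (#5). Advance 3.
Byte at offset 16: 0xE3 = 11100011 → 3-byte char (#6). Advance 3.
Byte at offset 19: 0xF1 = 11110001 → 4-byte char (#7). Advance 4.
Byte at offset 23: 0xDA = 11011010 → 2-byte char (#8). Advance 2.
Byte at offset 25: 0xF1 = 11110001 → 4-byte char (#9). Advance 4.
Byte at offset 29: 0xE2 = 11100010 → 3-byte char (#10). Advance 3.
Byte at offset 32: 0xF0 = 11110000 → 4-byte char (#11). Advance 4.
Byte at offset 36: 0xD1 = 11010001 → 2-byte char (#12). Advance 2.
Reached end at offset 38 after 12 code points.

12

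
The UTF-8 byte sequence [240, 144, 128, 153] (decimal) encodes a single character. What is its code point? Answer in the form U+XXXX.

Leading byte 0xF0 = 11110000 matches 11110xxx → 4-byte sequence.
Byte 1: 0xF0 = 11110000, payload 000 (3 bits).
Byte 2: 0x90 = 10010000 (10xxxxxx ✓), payload 010000.
Byte 3: 0x80 = 10000000 (10xxxxxx ✓), payload 000000.
Byte 4: 0x99 = 10011001 (10xxxxxx ✓), payload 011001.
Concatenate: 000010000000000011001 = 0x10019 (21 bits → U+10019).

U+10019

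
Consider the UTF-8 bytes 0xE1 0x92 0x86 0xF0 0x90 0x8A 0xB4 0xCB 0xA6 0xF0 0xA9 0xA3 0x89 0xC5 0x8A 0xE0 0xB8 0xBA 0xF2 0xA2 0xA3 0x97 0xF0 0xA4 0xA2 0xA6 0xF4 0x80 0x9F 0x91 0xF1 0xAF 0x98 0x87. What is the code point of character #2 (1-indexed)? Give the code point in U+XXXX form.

U+102B4

Offset 0: leading byte 0xE1 = 11100001 → 3-byte char #1 = E1 92 86.
Offset 3: leading byte 0xF0 = 11110000 → 4-byte char #2 = F0 90 8A B4.
Leading byte 0xF0 = 11110000 matches 11110xxx → 4-byte sequence.
Byte 1: 0xF0 = 11110000, payload 000 (3 bits).
Byte 2: 0x90 = 10010000 (10xxxxxx ✓), payload 010000.
Byte 3: 0x8A = 10001010 (10xxxxxx ✓), payload 001010.
Byte 4: 0xB4 = 10110100 (10xxxxxx ✓), payload 110100.
Concatenate: 000010000001010110100 = 0x102B4 (21 bits → U+102B4).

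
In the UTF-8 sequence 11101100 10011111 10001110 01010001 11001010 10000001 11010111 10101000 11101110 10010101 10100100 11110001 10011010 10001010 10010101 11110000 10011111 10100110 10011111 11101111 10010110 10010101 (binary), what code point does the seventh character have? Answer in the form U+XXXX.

Offset 0: leading byte 0xEC = 11101100 → 3-byte char #1 = EC 9F 8E.
Offset 3: leading byte 0x51 = 01010001 → 1-byte char #2 = 51.
Offset 4: leading byte 0xCA = 11001010 → 2-byte char #3 = CA 81.
Offset 6: leading byte 0xD7 = 11010111 → 2-byte char #4 = D7 A8.
Offset 8: leading byte 0xEE = 11101110 → 3-byte char #5 = EE 95 A4.
Offset 11: leading byte 0xF1 = 11110001 → 4-byte char #6 = F1 9A 8A 95.
Offset 15: leading byte 0xF0 = 11110000 → 4-byte char #7 = F0 9F A6 9F.
Leading byte 0xF0 = 11110000 matches 11110xxx → 4-byte sequence.
Byte 1: 0xF0 = 11110000, payload 000 (3 bits).
Byte 2: 0x9F = 10011111 (10xxxxxx ✓), payload 011111.
Byte 3: 0xA6 = 10100110 (10xxxxxx ✓), payload 100110.
Byte 4: 0x9F = 10011111 (10xxxxxx ✓), payload 011111.
Concatenate: 000011111100110011111 = 0x1F99F (21 bits → U+1F99F).

U+1F99F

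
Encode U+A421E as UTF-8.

F2 A4 88 9E

U+A421E = 0xA421E = 672286 decimal. In range U+10000–U+10FFFF → 4-byte form: 11110xxx 10xxxxxx 10xxxxxx 10xxxxxx.
Binary (21 bits): 010100100001000011110.
Split 3+6+6+6: 010 | 100100 | 001000 | 011110.
Byte 1: 11110010 = 0xF2.
Byte 2: 10100100 = 0xA4.
Byte 3: 10001000 = 0x88.
Byte 4: 10011110 = 0x9E.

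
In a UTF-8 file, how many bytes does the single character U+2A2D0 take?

4

U+2A2D0 = 0x2A2D0. UTF-8 uses 1 byte below 0x80, 2 below 0x800, 3 below 0x10000, 4 up to 0x10FFFF. 0x2A2D0 is in U+10000–U+10FFFF → 4 bytes.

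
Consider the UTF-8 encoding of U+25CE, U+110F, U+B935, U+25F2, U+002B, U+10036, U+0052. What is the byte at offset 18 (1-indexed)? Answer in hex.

0x52

1-indexed offset 18 is 0-indexed offset 17.
U+25CE → 3-byte form E2 97 8E at offsets 0–2.
U+110F → 3-byte form E1 84 8F at offsets 3–5.
U+B935 → 3-byte form EB A4 B5 at offsets 6–8.
U+25F2 → 3-byte form E2 97 B2 at offsets 9–11.
U+002B → 1-byte form 2B at offsets 12–12.
U+10036 → 4-byte form F0 90 80 B6 at offsets 13–16.
U+0052 → 1-byte form 52 at offsets 17–17.
Offset 17 falls in char 7's range; it's byte 1 of 52 = 0x52.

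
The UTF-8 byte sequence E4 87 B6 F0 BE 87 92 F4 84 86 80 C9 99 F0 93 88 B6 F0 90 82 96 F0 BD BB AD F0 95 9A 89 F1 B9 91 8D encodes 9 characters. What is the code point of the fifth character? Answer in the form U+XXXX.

Offset 0: leading byte 0xE4 = 11100100 → 3-byte char #1 = E4 87 B6.
Offset 3: leading byte 0xF0 = 11110000 → 4-byte char #2 = F0 BE 87 92.
Offset 7: leading byte 0xF4 = 11110100 → 4-byte char #3 = F4 84 86 80.
Offset 11: leading byte 0xC9 = 11001001 → 2-byte char #4 = C9 99.
Offset 13: leading byte 0xF0 = 11110000 → 4-byte char #5 = F0 93 88 B6.
Leading byte 0xF0 = 11110000 matches 11110xxx → 4-byte sequence.
Byte 1: 0xF0 = 11110000, payload 000 (3 bits).
Byte 2: 0x93 = 10010011 (10xxxxxx ✓), payload 010011.
Byte 3: 0x88 = 10001000 (10xxxxxx ✓), payload 001000.
Byte 4: 0xB6 = 10110110 (10xxxxxx ✓), payload 110110.
Concatenate: 000010011001000110110 = 0x13236 (21 bits → U+13236).

U+13236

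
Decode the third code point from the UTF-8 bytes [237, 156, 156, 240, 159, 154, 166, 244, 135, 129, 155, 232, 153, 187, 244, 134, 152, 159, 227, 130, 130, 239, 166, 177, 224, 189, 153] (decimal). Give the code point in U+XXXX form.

Offset 0: leading byte 0xED = 11101101 → 3-byte char #1 = ED 9C 9C.
Offset 3: leading byte 0xF0 = 11110000 → 4-byte char #2 = F0 9F 9A A6.
Offset 7: leading byte 0xF4 = 11110100 → 4-byte char #3 = F4 87 81 9B.
Leading byte 0xF4 = 11110100 matches 11110xxx → 4-byte sequence.
Byte 1: 0xF4 = 11110100, payload 100 (3 bits).
Byte 2: 0x87 = 10000111 (10xxxxxx ✓), payload 000111.
Byte 3: 0x81 = 10000001 (10xxxxxx ✓), payload 000001.
Byte 4: 0x9B = 10011011 (10xxxxxx ✓), payload 011011.
Concatenate: 100000111000001011011 = 0x10705B (21 bits → U+10705B).

U+10705B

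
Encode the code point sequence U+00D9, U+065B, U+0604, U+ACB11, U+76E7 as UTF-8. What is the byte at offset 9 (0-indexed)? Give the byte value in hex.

0x91

U+00D9 → 2-byte form C3 99 at offsets 0–1.
U+065B → 2-byte form D9 9B at offsets 2–3.
U+0604 → 2-byte form D8 84 at offsets 4–5.
U+ACB11 → 4-byte form F2 AC AC 91 at offsets 6–9.
Offset 9 falls in char 4's range; it's byte 4 of F2 AC AC 91 = 0x91.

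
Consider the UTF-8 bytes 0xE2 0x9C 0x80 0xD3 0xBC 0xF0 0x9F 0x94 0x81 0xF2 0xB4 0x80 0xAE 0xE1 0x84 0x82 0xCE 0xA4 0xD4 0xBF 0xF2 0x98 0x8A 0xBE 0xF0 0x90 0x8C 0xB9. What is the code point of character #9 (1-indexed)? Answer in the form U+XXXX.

U+10339

Offset 0: leading byte 0xE2 = 11100010 → 3-byte char #1 = E2 9C 80.
Offset 3: leading byte 0xD3 = 11010011 → 2-byte char #2 = D3 BC.
Offset 5: leading byte 0xF0 = 11110000 → 4-byte char #3 = F0 9F 94 81.
Offset 9: leading byte 0xF2 = 11110010 → 4-byte char #4 = F2 B4 80 AE.
Offset 13: leading byte 0xE1 = 11100001 → 3-byte char #5 = E1 84 82.
Offset 16: leading byte 0xCE = 11001110 → 2-byte char #6 = CE A4.
Offset 18: leading byte 0xD4 = 11010100 → 2-byte char #7 = D4 BF.
Offset 20: leading byte 0xF2 = 11110010 → 4-byte char #8 = F2 98 8A BE.
Offset 24: leading byte 0xF0 = 11110000 → 4-byte char #9 = F0 90 8C B9.
Leading byte 0xF0 = 11110000 matches 11110xxx → 4-byte sequence.
Byte 1: 0xF0 = 11110000, payload 000 (3 bits).
Byte 2: 0x90 = 10010000 (10xxxxxx ✓), payload 010000.
Byte 3: 0x8C = 10001100 (10xxxxxx ✓), payload 001100.
Byte 4: 0xB9 = 10111001 (10xxxxxx ✓), payload 111001.
Concatenate: 000010000001100111001 = 0x10339 (21 bits → U+10339).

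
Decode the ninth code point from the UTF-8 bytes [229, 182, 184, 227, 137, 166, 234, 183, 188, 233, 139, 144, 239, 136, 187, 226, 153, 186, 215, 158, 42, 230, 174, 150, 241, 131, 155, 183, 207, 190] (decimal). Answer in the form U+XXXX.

U+6B96

Offset 0: leading byte 0xE5 = 11100101 → 3-byte char #1 = E5 B6 B8.
Offset 3: leading byte 0xE3 = 11100011 → 3-byte char #2 = E3 89 A6.
Offset 6: leading byte 0xEA = 11101010 → 3-byte char #3 = EA B7 BC.
Offset 9: leading byte 0xE9 = 11101001 → 3-byte char #4 = E9 8B 90.
Offset 12: leading byte 0xEF = 11101111 → 3-byte char #5 = EF 88 BB.
Offset 15: leading byte 0xE2 = 11100010 → 3-byte char #6 = E2 99 BA.
Offset 18: leading byte 0xD7 = 11010111 → 2-byte char #7 = D7 9E.
Offset 20: leading byte 0x2A = 00101010 → 1-byte char #8 = 2A.
Offset 21: leading byte 0xE6 = 11100110 → 3-byte char #9 = E6 AE 96.
Leading byte 0xE6 = 11100110 matches 1110xxxx → 3-byte sequence.
Byte 1: 0xE6 = 11100110, payload 0110 (4 bits).
Byte 2: 0xAE = 10101110 (10xxxxxx ✓), payload 101110.
Byte 3: 0x96 = 10010110 (10xxxxxx ✓), payload 010110.
Concatenate: 0110101110010110 = 0x6B96 (16 bits → U+6B96).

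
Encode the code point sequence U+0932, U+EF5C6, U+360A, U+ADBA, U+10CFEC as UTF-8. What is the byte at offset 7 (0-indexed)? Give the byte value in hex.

0xE3

U+0932 → 3-byte form E0 A4 B2 at offsets 0–2.
U+EF5C6 → 4-byte form F3 AF 97 86 at offsets 3–6.
U+360A → 3-byte form E3 98 8A at offsets 7–9.
Offset 7 falls in char 3's range; it's byte 1 of E3 98 8A = 0xE3.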